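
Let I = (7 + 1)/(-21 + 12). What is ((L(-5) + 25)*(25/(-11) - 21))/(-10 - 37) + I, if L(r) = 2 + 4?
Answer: 67288/4653 ≈ 14.461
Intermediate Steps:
L(r) = 6
I = -8/9 (I = 8/(-9) = 8*(-⅑) = -8/9 ≈ -0.88889)
((L(-5) + 25)*(25/(-11) - 21))/(-10 - 37) + I = ((6 + 25)*(25/(-11) - 21))/(-10 - 37) - 8/9 = (31*(25*(-1/11) - 21))/(-47) - 8/9 = (31*(-25/11 - 21))*(-1/47) - 8/9 = (31*(-256/11))*(-1/47) - 8/9 = -7936/11*(-1/47) - 8/9 = 7936/517 - 8/9 = 67288/4653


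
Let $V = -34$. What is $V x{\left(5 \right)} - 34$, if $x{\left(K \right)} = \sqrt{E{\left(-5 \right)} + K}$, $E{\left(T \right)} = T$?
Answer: $-34$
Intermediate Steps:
$x{\left(K \right)} = \sqrt{-5 + K}$
$V x{\left(5 \right)} - 34 = - 34 \sqrt{-5 + 5} - 34 = - 34 \sqrt{0} - 34 = \left(-34\right) 0 - 34 = 0 - 34 = -34$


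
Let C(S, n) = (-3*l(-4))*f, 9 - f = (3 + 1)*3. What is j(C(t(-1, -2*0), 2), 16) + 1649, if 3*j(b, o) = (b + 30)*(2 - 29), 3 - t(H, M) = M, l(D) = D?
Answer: 1703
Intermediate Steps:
t(H, M) = 3 - M
f = -3 (f = 9 - (3 + 1)*3 = 9 - 4*3 = 9 - 1*12 = 9 - 12 = -3)
C(S, n) = -36 (C(S, n) = -3*(-4)*(-3) = 12*(-3) = -36)
j(b, o) = -270 - 9*b (j(b, o) = ((b + 30)*(2 - 29))/3 = ((30 + b)*(-27))/3 = (-810 - 27*b)/3 = -270 - 9*b)
j(C(t(-1, -2*0), 2), 16) + 1649 = (-270 - 9*(-36)) + 1649 = (-270 + 324) + 1649 = 54 + 1649 = 1703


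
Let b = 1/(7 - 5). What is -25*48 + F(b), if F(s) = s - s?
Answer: -1200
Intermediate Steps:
b = 1/2 ≈ 0.50000
F(s) = 0
-25*48 + F(b) = -25*48 + 0 = -1200 + 0 = -1200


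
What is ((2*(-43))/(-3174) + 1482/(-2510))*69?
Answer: -1122002/28865 ≈ -38.871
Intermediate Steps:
((2*(-43))/(-3174) + 1482/(-2510))*69 = (-86*(-1/3174) + 1482*(-1/2510))*69 = (43/1587 - 741/1255)*69 = -1122002/1991685*69 = -1122002/28865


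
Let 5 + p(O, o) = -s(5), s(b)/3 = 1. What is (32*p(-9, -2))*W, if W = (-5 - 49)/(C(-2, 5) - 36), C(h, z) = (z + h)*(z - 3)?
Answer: -2304/5 ≈ -460.80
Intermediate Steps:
s(b) = 3 (s(b) = 3*1 = 3)
C(h, z) = (-3 + z)*(h + z) (C(h, z) = (h + z)*(-3 + z) = (-3 + z)*(h + z))
p(O, o) = -8 (p(O, o) = -5 - 1*3 = -5 - 3 = -8)
W = 9/5 (W = (-5 - 49)/((5**2 - 3*(-2) - 3*5 - 2*5) - 36) = -54/((25 + 6 - 15 - 10) - 36) = -54/(6 - 36) = -54/(-30) = -54*(-1/30) = 9/5 ≈ 1.8000)
(32*p(-9, -2))*W = (32*(-8))*(9/5) = -256*9/5 = -2304/5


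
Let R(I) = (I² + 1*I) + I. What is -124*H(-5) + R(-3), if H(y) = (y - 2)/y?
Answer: -853/5 ≈ -170.60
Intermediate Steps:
H(y) = (-2 + y)/y
R(I) = I² + 2*I (R(I) = (I² + I) + I = (I + I²) + I = I² + 2*I)
-124*H(-5) + R(-3) = -124*(-2 - 5)/(-5) - 3*(2 - 3) = -(-124)*(-7)/5 - 3*(-1) = -124*7/5 + 3 = -868/5 + 3 = -853/5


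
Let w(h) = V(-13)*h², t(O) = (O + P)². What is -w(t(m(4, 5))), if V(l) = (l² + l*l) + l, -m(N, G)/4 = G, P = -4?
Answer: -107827200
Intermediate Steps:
m(N, G) = -4*G
V(l) = l + 2*l² (V(l) = (l² + l²) + l = 2*l² + l = l + 2*l²)
t(O) = (-4 + O)² (t(O) = (O - 4)² = (-4 + O)²)
w(h) = 325*h² (w(h) = (-13*(1 + 2*(-13)))*h² = (-13*(1 - 26))*h² = (-13*(-25))*h² = 325*h²)
-w(t(m(4, 5))) = -325*((-4 - 4*5)²)² = -325*((-4 - 20)²)² = -325*((-24)²)² = -325*576² = -325*331776 = -1*107827200 = -107827200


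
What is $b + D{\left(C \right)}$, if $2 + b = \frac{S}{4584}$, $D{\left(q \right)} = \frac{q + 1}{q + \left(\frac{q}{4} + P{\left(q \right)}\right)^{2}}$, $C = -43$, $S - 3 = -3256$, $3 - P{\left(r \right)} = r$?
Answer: $- \frac{241476701}{87980712} \approx -2.7447$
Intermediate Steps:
$P{\left(r \right)} = 3 - r$
$S = -3253$ ($S = 3 - 3256 = -3253$)
$D{\left(q \right)} = \frac{1 + q}{q + \left(3 - \frac{3 q}{4}\right)^{2}}$ ($D{\left(q \right)} = \frac{q + 1}{q + \left(\frac{q}{4} - \left(-3 + q\right)\right)^{2}} = \frac{1 + q}{q + \left(q \frac{1}{4} - \left(-3 + q\right)\right)^{2}} = \frac{1 + q}{q + \left(\frac{q}{4} - \left(-3 + q\right)\right)^{2}} = \frac{1 + q}{q + \left(3 - \frac{3 q}{4}\right)^{2}}$)
$b = - \frac{12421}{4584}$ ($b = -2 - \frac{3253}{4584} = - \frac{12421}{4584} \approx -2.7096$)
$b + D{\left(C \right)} = - \frac{12421}{4584} + \frac{16 \left(1 - 43\right)}{9 \left(4 - -43\right)^{2} + 16 \left(-43\right)} = - \frac{12421}{4584} + 16 \frac{1}{9 \left(4 + 43\right)^{2} - 688} \left(-42\right) = - \frac{12421}{4584} + 16 \frac{1}{9 \cdot 47^{2} - 688} \left(-42\right) = - \frac{12421}{4584} + 16 \frac{1}{9 \cdot 2209 - 688} \left(-42\right) = - \frac{12421}{4584} + 16 \frac{1}{19881 - 688} \left(-42\right) = - \frac{12421}{4584} + 16 \cdot \frac{1}{19193} \left(-42\right) = - \frac{12421}{4584} - \frac{672}{19193} = - \frac{241476701}{87980712}$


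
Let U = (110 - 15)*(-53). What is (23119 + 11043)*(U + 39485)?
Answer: 1176880900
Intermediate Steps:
U = -5035 (U = 95*(-53) = -5035)
(23119 + 11043)*(U + 39485) = (23119 + 11043)*(-5035 + 39485) = 34162*34450 = 1176880900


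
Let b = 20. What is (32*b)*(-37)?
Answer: -23680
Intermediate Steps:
(32*b)*(-37) = (32*20)*(-37) = 640*(-37) = -23680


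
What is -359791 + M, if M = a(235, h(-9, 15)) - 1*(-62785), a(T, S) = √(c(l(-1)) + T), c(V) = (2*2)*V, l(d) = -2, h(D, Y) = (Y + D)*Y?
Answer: -297006 + √227 ≈ -2.9699e+5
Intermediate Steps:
h(D, Y) = Y*(D + Y) (h(D, Y) = (D + Y)*Y = Y*(D + Y))
c(V) = 4*V
a(T, S) = √(-8 + T) (a(T, S) = √(4*(-2) + T) = √(-8 + T))
M = 62785 + √227 (M = √(-8 + 235) - 1*(-62785) = √227 + 62785 = 62785 + √227 ≈ 62800.)
-359791 + M = -359791 + (62785 + √227) = -297006 + √227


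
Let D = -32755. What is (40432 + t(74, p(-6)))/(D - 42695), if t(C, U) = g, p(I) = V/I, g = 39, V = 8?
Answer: -40471/75450 ≈ -0.53640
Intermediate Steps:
p(I) = 8/I
t(C, U) = 39
(40432 + t(74, p(-6)))/(D - 42695) = (40432 + 39)/(-32755 - 42695) = 40471/(-75450) = 40471*(-1/75450) = -40471/75450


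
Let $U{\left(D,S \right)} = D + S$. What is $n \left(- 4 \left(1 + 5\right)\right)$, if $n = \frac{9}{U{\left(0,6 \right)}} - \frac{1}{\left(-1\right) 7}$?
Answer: $- \frac{276}{7} \approx -39.429$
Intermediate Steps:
$n = \frac{23}{14}$ ($n = \frac{9}{0 + 6} - \frac{1}{\left(-1\right) 7} = \frac{9}{6} - \frac{1}{-7} = 9 \cdot \frac{1}{6} - - \frac{1}{7} = \frac{3}{2} + \frac{1}{7} = \frac{23}{14} \approx 1.6429$)
$n \left(- 4 \left(1 + 5\right)\right) = \frac{23 \left(- 4 \left(1 + 5\right)\right)}{14} = \frac{23 \left(\left(-4\right) 6\right)}{14} = \frac{23}{14} \left(-24\right) = - \frac{276}{7}$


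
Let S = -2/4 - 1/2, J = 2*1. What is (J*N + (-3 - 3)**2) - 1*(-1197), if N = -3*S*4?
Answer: 1257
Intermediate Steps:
J = 2
S = -1 (S = -2*1/4 - 1*1/2 = -1/2 - 1/2 = -1)
N = 12 (N = -3*(-1)*4 = 3*4 = 12)
(J*N + (-3 - 3)**2) - 1*(-1197) = (2*12 + (-3 - 3)**2) - 1*(-1197) = (24 + (-6)**2) + 1197 = (24 + 36) + 1197 = 60 + 1197 = 1257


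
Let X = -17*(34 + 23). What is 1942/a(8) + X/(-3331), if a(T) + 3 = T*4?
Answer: 6496903/96599 ≈ 67.256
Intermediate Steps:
a(T) = -3 + 4*T (a(T) = -3 + T*4 = -3 + 4*T)
X = -969 (X = -17*57 = -969)
1942/a(8) + X/(-3331) = 1942/(-3 + 4*8) - 969/(-3331) = 1942/(-3 + 32) - 969*(-1/3331) = 1942/29 + 969/3331 = 6496903/96599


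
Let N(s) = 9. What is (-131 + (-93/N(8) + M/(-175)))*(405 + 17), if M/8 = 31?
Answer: -31626368/525 ≈ -60241.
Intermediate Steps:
M = 248 (M = 8*31 = 248)
(-131 + (-93/N(8) + M/(-175)))*(405 + 17) = (-131 + (-93/9 + 248/(-175)))*(405 + 17) = (-131 + (-93*⅑ + 248*(-1/175)))*422 = (-131 + (-31/3 - 248/175))*422 = (-131 - 6169/525)*422 = -74944/525*422 = -31626368/525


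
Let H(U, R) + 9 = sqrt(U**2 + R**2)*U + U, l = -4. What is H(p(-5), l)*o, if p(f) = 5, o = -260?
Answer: 1040 - 1300*sqrt(41) ≈ -7284.1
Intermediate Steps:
H(U, R) = -9 + U + U*sqrt(R**2 + U**2) (H(U, R) = -9 + (sqrt(U**2 + R**2)*U + U) = -9 + (sqrt(R**2 + U**2)*U + U) = -9 + (U*sqrt(R**2 + U**2) + U) = -9 + (U + U*sqrt(R**2 + U**2)) = -9 + U + U*sqrt(R**2 + U**2))
H(p(-5), l)*o = (-9 + 5 + 5*sqrt((-4)**2 + 5**2))*(-260) = (-9 + 5 + 5*sqrt(16 + 25))*(-260) = (-9 + 5 + 5*sqrt(41))*(-260) = (-4 + 5*sqrt(41))*(-260) = 1040 - 1300*sqrt(41)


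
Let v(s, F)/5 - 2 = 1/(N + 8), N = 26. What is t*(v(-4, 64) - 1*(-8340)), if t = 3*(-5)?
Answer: -4258575/34 ≈ -1.2525e+5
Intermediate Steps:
v(s, F) = 345/34 (v(s, F) = 10 + 5/(26 + 8) = 10 + 5/34 = 345/34)
t = -15
t*(v(-4, 64) - 1*(-8340)) = -15*(345/34 - 1*(-8340)) = -15*(345/34 + 8340) = -15*283905/34 = -4258575/34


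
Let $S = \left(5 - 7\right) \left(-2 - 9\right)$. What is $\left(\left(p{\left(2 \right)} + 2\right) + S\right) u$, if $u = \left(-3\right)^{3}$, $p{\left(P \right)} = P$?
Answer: $-702$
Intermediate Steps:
$S = 22$ ($S = \left(-2\right) \left(-11\right) = 22$)
$u = -27$
$\left(\left(p{\left(2 \right)} + 2\right) + S\right) u = \left(\left(2 + 2\right) + 22\right) \left(-27\right) = \left(4 + 22\right) \left(-27\right) = 26 \left(-27\right) = -702$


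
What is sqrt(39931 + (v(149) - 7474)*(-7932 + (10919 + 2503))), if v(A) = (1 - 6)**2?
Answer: I*sqrt(40855079) ≈ 6391.8*I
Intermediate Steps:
v(A) = 25 (v(A) = (-5)**2 = 25)
sqrt(39931 + (v(149) - 7474)*(-7932 + (10919 + 2503))) = sqrt(39931 + (25 - 7474)*(-7932 + (10919 + 2503))) = sqrt(39931 - 7449*(-7932 + 13422)) = sqrt(39931 - 7449*5490) = sqrt(39931 - 40895010) = sqrt(-40855079) = I*sqrt(40855079)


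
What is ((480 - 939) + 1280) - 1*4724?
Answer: -3903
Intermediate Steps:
((480 - 939) + 1280) - 1*4724 = (-459 + 1280) - 4724 = 821 - 4724 = -3903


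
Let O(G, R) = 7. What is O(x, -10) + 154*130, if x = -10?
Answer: 20027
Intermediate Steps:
O(x, -10) + 154*130 = 7 + 154*130 = 7 + 20020 = 20027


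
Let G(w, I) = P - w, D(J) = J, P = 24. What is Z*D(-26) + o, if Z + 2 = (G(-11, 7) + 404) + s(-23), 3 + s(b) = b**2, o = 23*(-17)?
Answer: -25429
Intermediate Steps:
G(w, I) = 24 - w
o = -391
s(b) = -3 + b**2
Z = 963 (Z = -2 + (((24 - 1*(-11)) + 404) + (-3 + (-23)**2)) = -2 + (((24 + 11) + 404) + (-3 + 529)) = -2 + ((35 + 404) + 526) = -2 + (439 + 526) = -2 + 965 = 963)
Z*D(-26) + o = 963*(-26) - 391 = -25038 - 391 = -25429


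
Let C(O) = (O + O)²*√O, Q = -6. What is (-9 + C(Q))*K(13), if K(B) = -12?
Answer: 108 - 1728*I*√6 ≈ 108.0 - 4232.7*I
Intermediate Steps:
C(O) = 4*O^(5/2) (C(O) = (2*O)²*√O = (4*O²)*√O = 4*O^(5/2))
(-9 + C(Q))*K(13) = (-9 + 4*(-6)^(5/2))*(-12) = (-9 + 4*(36*I*√6))*(-12) = (-9 + 144*I*√6)*(-12) = 108 - 1728*I*√6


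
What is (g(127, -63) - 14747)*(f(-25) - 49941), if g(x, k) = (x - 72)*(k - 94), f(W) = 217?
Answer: 1162646568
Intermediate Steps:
g(x, k) = (-94 + k)*(-72 + x) (g(x, k) = (-72 + x)*(-94 + k) = (-94 + k)*(-72 + x))
(g(127, -63) - 14747)*(f(-25) - 49941) = ((6768 - 94*127 - 72*(-63) - 63*127) - 14747)*(217 - 49941) = ((6768 - 11938 + 4536 - 8001) - 14747)*(-49724) = (-8635 - 14747)*(-49724) = -23382*(-49724) = 1162646568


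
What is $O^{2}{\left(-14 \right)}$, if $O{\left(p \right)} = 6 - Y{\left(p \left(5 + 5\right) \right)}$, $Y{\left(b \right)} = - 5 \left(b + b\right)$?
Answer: $1943236$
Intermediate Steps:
$Y{\left(b \right)} = - 10 b$ ($Y{\left(b \right)} = - 5 \cdot 2 b = - 10 b$)
$O{\left(p \right)} = 6 + 100 p$ ($O{\left(p \right)} = 6 - - 10 p \left(5 + 5\right) = 6 - - 10 p 10 = 6 - - 10 \cdot 10 p = 6 - - 100 p = 6 + 100 p$)
$O^{2}{\left(-14 \right)} = \left(6 + 100 \left(-14\right)\right)^{2} = \left(6 - 1400\right)^{2} = \left(-1394\right)^{2} = 1943236$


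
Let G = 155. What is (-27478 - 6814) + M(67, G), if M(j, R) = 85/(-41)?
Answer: -1406057/41 ≈ -34294.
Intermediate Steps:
M(j, R) = -85/41 (M(j, R) = 85*(-1/41) = -85/41)
(-27478 - 6814) + M(67, G) = (-27478 - 6814) - 85/41 = -34292 - 85/41 = -1406057/41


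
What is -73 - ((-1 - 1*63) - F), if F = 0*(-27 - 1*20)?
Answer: -9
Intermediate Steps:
F = 0 (F = 0*(-27 - 20) = 0*(-47) = 0)
-73 - ((-1 - 1*63) - F) = -73 - ((-1 - 1*63) - 1*0) = -73 - ((-1 - 63) + 0) = -73 - (-64 + 0) = -73 - 1*(-64) = -73 + 64 = -9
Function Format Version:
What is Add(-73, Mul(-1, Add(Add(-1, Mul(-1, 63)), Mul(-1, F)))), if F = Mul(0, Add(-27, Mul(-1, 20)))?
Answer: -9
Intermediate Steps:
F = 0 (F = Mul(0, Add(-27, -20)) = Mul(0, -47) = 0)
Add(-73, Mul(-1, Add(Add(-1, Mul(-1, 63)), Mul(-1, F)))) = Add(-73, Mul(-1, Add(Add(-1, Mul(-1, 63)), Mul(-1, 0)))) = Add(-73, Mul(-1, Add(Add(-1, -63), 0))) = Add(-73, Mul(-1, Add(-64, 0))) = Add(-73, Mul(-1, -64)) = Add(-73, 64) = -9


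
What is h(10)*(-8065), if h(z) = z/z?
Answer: -8065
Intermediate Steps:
h(z) = 1
h(10)*(-8065) = 1*(-8065) = -8065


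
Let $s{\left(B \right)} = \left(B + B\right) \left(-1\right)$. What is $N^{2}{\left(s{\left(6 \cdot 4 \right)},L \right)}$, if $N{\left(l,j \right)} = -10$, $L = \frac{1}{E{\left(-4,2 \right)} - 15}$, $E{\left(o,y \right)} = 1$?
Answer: $100$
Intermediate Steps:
$L = - \frac{1}{14}$ ($L = \frac{1}{1 - 15} = \frac{1}{-14} = - \frac{1}{14} \approx -0.071429$)
$s{\left(B \right)} = - 2 B$ ($s{\left(B \right)} = 2 B \left(-1\right) = - 2 B$)
$N^{2}{\left(s{\left(6 \cdot 4 \right)},L \right)} = \left(-10\right)^{2} = 100$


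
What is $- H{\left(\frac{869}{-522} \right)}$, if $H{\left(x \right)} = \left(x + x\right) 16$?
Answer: $\frac{13904}{261} \approx 53.272$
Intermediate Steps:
$H{\left(x \right)} = 32 x$ ($H{\left(x \right)} = 2 x 16 = 32 x$)
$- H{\left(\frac{869}{-522} \right)} = - 32 \frac{869}{-522} = - 32 \cdot 869 \left(- \frac{1}{522}\right) = - \frac{32 \left(-869\right)}{522} = \left(-1\right) \left(- \frac{13904}{261}\right) = \frac{13904}{261}$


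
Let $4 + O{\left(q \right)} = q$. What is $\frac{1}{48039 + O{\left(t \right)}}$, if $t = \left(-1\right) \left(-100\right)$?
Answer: $\frac{1}{48135} \approx 2.0775 \cdot 10^{-5}$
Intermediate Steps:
$t = 100$
$O{\left(q \right)} = -4 + q$
$\frac{1}{48039 + O{\left(t \right)}} = \frac{1}{48039 + \left(-4 + 100\right)} = \frac{1}{48039 + 96} = \frac{1}{48135}$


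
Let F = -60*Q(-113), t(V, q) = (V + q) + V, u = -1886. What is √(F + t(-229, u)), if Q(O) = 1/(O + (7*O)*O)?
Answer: I*√186796528738/8927 ≈ 48.415*I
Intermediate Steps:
Q(O) = 1/(O + 7*O²)
t(V, q) = q + 2*V
F = -6/8927 (F = -60/((-113)*(1 + 7*(-113))) = -(-60)/(113*(1 - 791)) = -(-60)/(113*(-790)) = -(-60)*(-1)/(113*790) = -60*1/89270 = -6/8927 ≈ -0.00067212)
√(F + t(-229, u)) = √(-6/8927 + (-1886 + 2*(-229))) = √(-6/8927 + (-1886 - 458)) = √(-6/8927 - 2344) = √(-20924894/8927) = I*√186796528738/8927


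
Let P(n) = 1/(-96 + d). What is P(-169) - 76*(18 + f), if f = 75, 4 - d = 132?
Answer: -1583233/224 ≈ -7068.0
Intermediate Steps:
d = -128 (d = 4 - 1*132 = 4 - 132 = -128)
P(n) = -1/224 (P(n) = 1/(-96 - 128) = 1/(-224) = -1/224)
P(-169) - 76*(18 + f) = -1/224 - 76*(18 + 75) = -1/224 - 76*93 = -1/224 - 1*7068 = -1/224 - 7068 = -1583233/224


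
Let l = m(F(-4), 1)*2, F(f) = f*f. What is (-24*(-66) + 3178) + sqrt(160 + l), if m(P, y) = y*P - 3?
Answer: 4762 + sqrt(186) ≈ 4775.6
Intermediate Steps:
F(f) = f**2
m(P, y) = -3 + P*y (m(P, y) = P*y - 3 = -3 + P*y)
l = 26 (l = (-3 + (-4)**2*1)*2 = (-3 + 16*1)*2 = (-3 + 16)*2 = 13*2 = 26)
(-24*(-66) + 3178) + sqrt(160 + l) = (-24*(-66) + 3178) + sqrt(160 + 26) = (1584 + 3178) + sqrt(186) = 4762 + sqrt(186)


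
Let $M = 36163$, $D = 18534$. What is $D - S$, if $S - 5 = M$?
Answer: $-17634$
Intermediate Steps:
$S = 36168$ ($S = 5 + 36163 = 36168$)
$D - S = 18534 - 36168 = -17634$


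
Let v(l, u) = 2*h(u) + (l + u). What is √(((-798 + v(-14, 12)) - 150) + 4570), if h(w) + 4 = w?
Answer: 6*√101 ≈ 60.299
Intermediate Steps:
h(w) = -4 + w
v(l, u) = -8 + l + 3*u (v(l, u) = 2*(-4 + u) + (l + u) = (-8 + 2*u) + (l + u) = -8 + l + 3*u)
√(((-798 + v(-14, 12)) - 150) + 4570) = √(((-798 + (-8 - 14 + 3*12)) - 150) + 4570) = √(((-798 + (-8 - 14 + 36)) - 150) + 4570) = √(((-798 + 14) - 150) + 4570) = √((-784 - 150) + 4570) = √(-934 + 4570) = √3636 = 6*√101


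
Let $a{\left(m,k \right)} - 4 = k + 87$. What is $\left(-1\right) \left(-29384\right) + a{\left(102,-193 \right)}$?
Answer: $29282$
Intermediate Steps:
$a{\left(m,k \right)} = 91 + k$ ($a{\left(m,k \right)} = 4 + \left(k + 87\right) = 4 + \left(87 + k\right) = 91 + k$)
$\left(-1\right) \left(-29384\right) + a{\left(102,-193 \right)} = \left(-1\right) \left(-29384\right) + \left(91 - 193\right) = 29384 - 102 = 29282$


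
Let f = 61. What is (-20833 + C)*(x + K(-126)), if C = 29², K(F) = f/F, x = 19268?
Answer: -1155588532/3 ≈ -3.8520e+8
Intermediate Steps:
K(F) = 61/F
C = 841
(-20833 + C)*(x + K(-126)) = (-20833 + 841)*(19268 + 61/(-126)) = -19992*(19268 + 61*(-1/126)) = -19992*(19268 - 61/126) = -19992*2427707/126 = -1155588532/3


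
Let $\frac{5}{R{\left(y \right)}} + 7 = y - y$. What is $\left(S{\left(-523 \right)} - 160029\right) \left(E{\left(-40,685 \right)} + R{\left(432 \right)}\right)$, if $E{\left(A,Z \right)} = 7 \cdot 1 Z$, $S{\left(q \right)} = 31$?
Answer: $- \frac{5369532880}{7} \approx -7.6708 \cdot 10^{8}$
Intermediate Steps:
$R{\left(y \right)} = - \frac{5}{7}$ ($R{\left(y \right)} = \frac{5}{-7 + \left(y - y\right)} = \frac{5}{-7 + 0} = \frac{5}{-7} = 5 \left(- \frac{1}{7}\right) = - \frac{5}{7}$)
$E{\left(A,Z \right)} = 7 Z$
$\left(S{\left(-523 \right)} - 160029\right) \left(E{\left(-40,685 \right)} + R{\left(432 \right)}\right) = \left(31 - 160029\right) \left(7 \cdot 685 - \frac{5}{7}\right) = - 159998 \left(4795 - \frac{5}{7}\right) = \left(-159998\right) \frac{33560}{7} = - \frac{5369532880}{7}$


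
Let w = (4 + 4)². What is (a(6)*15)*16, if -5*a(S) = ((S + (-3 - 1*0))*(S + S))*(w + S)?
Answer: -120960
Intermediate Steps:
w = 64 (w = 8² = 64)
a(S) = -2*S*(-3 + S)*(64 + S)/5 (a(S) = -(S + (-3 - 1*0))*(S + S)*(64 + S)/5 = -(S + (-3 + 0))*(2*S)*(64 + S)/5 = -(S - 3)*(2*S)*(64 + S)/5 = -(-3 + S)*(2*S)*(64 + S)/5 = -2*S*(-3 + S)*(64 + S)/5)
(a(6)*15)*16 = (((⅖)*6*(192 - 1*6² - 61*6))*15)*16 = (((⅖)*6*(192 - 1*36 - 366))*15)*16 = (((⅖)*6*(192 - 36 - 366))*15)*16 = (((⅖)*6*(-210))*15)*16 = -504*15*16 = -7560*16 = -120960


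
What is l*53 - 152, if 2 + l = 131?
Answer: 6685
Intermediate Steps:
l = 129 (l = -2 + 131 = 129)
l*53 - 152 = 129*53 - 152 = 6837 - 152 = 6685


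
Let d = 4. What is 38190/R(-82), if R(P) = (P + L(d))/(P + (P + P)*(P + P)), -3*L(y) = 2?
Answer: -768019995/62 ≈ -1.2387e+7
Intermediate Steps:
L(y) = -2/3 (L(y) = -1/3*2 = -2/3)
R(P) = (-2/3 + P)/(P + 4*P**2) (R(P) = (P - 2/3)/(P + (P + P)*(P + P)) = (-2/3 + P)/(P + (2*P)*(2*P)) = (-2/3 + P)/(P + 4*P**2))
38190/R(-82) = 38190/(((-2/3 - 82)/((-82)*(1 + 4*(-82))))) = 38190/((-1/82*(-248/3)/(1 - 328))) = 38190/((-1/82*(-248/3)/(-327))) = 38190/((-1/82*(-1/327)*(-248/3))) = 38190/(-124/40221) = 38190*(-40221/124) = -768019995/62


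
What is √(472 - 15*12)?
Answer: 2*√73 ≈ 17.088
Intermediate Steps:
√(472 - 15*12) = √(472 - 180) = √292 = 2*√73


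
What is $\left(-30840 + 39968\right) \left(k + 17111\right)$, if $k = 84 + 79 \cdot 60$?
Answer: $200222680$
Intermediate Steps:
$k = 4824$ ($k = 84 + 4740 = 4824$)
$\left(-30840 + 39968\right) \left(k + 17111\right) = \left(-30840 + 39968\right) \left(4824 + 17111\right) = 9128 \cdot 21935 = 200222680$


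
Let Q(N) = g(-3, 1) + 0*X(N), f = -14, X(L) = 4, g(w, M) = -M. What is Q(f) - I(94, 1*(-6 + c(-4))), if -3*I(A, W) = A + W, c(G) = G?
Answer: 27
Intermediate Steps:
I(A, W) = -A/3 - W/3 (I(A, W) = -(A + W)/3 = -A/3 - W/3)
Q(N) = -1 (Q(N) = -1*1 + 0*4 = -1 + 0 = -1)
Q(f) - I(94, 1*(-6 + c(-4))) = -1 - (-1/3*94 - (-6 - 4)/3) = -1 - (-94/3 - (-10)/3) = -1 - (-94/3 - 1/3*(-10)) = -1 - (-94/3 + 10/3) = -1 - 1*(-28) = -1 + 28 = 27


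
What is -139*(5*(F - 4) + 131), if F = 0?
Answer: -15429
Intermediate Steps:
-139*(5*(F - 4) + 131) = -139*(5*(0 - 4) + 131) = -139*(5*(-4) + 131) = -139*(-20 + 131) = -139*111 = -15429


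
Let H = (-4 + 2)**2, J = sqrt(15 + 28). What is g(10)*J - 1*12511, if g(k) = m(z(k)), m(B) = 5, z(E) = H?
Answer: -12511 + 5*sqrt(43) ≈ -12478.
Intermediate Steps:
J = sqrt(43) ≈ 6.5574
H = 4 (H = (-2)**2 = 4)
z(E) = 4
g(k) = 5
g(10)*J - 1*12511 = 5*sqrt(43) - 1*12511 = 5*sqrt(43) - 12511 = -12511 + 5*sqrt(43)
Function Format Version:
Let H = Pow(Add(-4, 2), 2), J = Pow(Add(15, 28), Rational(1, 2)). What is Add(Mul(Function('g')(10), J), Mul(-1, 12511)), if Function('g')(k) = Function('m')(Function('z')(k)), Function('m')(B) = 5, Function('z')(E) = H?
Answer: Add(-12511, Mul(5, Pow(43, Rational(1, 2)))) ≈ -12478.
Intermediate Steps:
J = Pow(43, Rational(1, 2)) ≈ 6.5574
H = 4 (H = Pow(-2, 2) = 4)
Function('z')(E) = 4
Function('g')(k) = 5
Add(Mul(Function('g')(10), J), Mul(-1, 12511)) = Add(Mul(5, Pow(43, Rational(1, 2))), Mul(-1, 12511)) = Add(Mul(5, Pow(43, Rational(1, 2))), -12511) = Add(-12511, Mul(5, Pow(43, Rational(1, 2))))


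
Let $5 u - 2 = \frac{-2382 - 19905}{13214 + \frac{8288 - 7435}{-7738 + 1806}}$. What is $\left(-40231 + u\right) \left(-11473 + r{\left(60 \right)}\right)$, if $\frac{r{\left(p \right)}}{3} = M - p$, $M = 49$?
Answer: $\frac{9548422841254506}{20627525} \approx 4.629 \cdot 10^{8}$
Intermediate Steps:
$u = \frac{1292774}{20627525}$ ($u = \frac{2}{5} + \frac{\left(-2382 - 19905\right) \frac{1}{13214 + \frac{8288 - 7435}{-7738 + 1806}}}{5} = \frac{2}{5} + \frac{\left(-22287\right) \frac{1}{13214 + \frac{853}{-5932}}}{5} = \frac{2}{5} + \frac{\left(-22287\right) \frac{1}{13214 + 853 \left(- \frac{1}{5932}\right)}}{5} = \frac{2}{5} + \frac{\left(-22287\right) \frac{1}{13214 - \frac{853}{5932}}}{5} = \frac{2}{5} + \frac{\left(-22287\right) \frac{1}{\frac{78384595}{5932}}}{5} = \frac{2}{5} + \frac{\left(-22287\right) \frac{5932}{78384595}}{5} = \frac{2}{5} + \frac{1}{5} \left(- \frac{6958236}{4125505}\right) = \frac{2}{5} - \frac{6958236}{20627525} = \frac{1292774}{20627525} \approx 0.062672$)
$r{\left(p \right)} = 147 - 3 p$ ($r{\left(p \right)} = 3 \left(49 - p\right) = 147 - 3 p$)
$\left(-40231 + u\right) \left(-11473 + r{\left(60 \right)}\right) = \left(-40231 + \frac{1292774}{20627525}\right) \left(-11473 + \left(147 - 180\right)\right) = - \frac{829864665501 \left(-11473 + \left(147 - 180\right)\right)}{20627525} = - \frac{829864665501 \left(-11473 - 33\right)}{20627525} = \left(- \frac{829864665501}{20627525}\right) \left(-11506\right) = \frac{9548422841254506}{20627525}$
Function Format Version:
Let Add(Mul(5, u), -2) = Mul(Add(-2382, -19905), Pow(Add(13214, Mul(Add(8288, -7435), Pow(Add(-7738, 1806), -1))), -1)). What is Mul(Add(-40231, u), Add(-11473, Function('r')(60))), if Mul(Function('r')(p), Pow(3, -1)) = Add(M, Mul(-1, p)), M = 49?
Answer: Rational(9548422841254506, 20627525) ≈ 4.6290e+8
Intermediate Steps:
u = Rational(1292774, 20627525) (u = Add(Rational(2, 5), Mul(Rational(1, 5), Mul(Add(-2382, -19905), Pow(Add(13214, Mul(Add(8288, -7435), Pow(Add(-7738, 1806), -1))), -1)))) = Add(Rational(2, 5), Mul(Rational(1, 5), Mul(-22287, Pow(Add(13214, Mul(853, Pow(-5932, -1))), -1)))) = Add(Rational(2, 5), Mul(Rational(1, 5), Mul(-22287, Pow(Add(13214, Mul(853, Rational(-1, 5932))), -1)))) = Add(Rational(2, 5), Mul(Rational(1, 5), Mul(-22287, Pow(Add(13214, Rational(-853, 5932)), -1)))) = Add(Rational(2, 5), Mul(Rational(1, 5), Mul(-22287, Pow(Rational(78384595, 5932), -1)))) = Add(Rational(2, 5), Mul(Rational(1, 5), Mul(-22287, Rational(5932, 78384595)))) = Add(Rational(2, 5), Mul(Rational(1, 5), Rational(-6958236, 4125505))) = Add(Rational(2, 5), Rational(-6958236, 20627525)) = Rational(1292774, 20627525) ≈ 0.062672)
Function('r')(p) = Add(147, Mul(-3, p)) (Function('r')(p) = Mul(3, Add(49, Mul(-1, p))) = Add(147, Mul(-3, p)))
Mul(Add(-40231, u), Add(-11473, Function('r')(60))) = Mul(Add(-40231, Rational(1292774, 20627525)), Add(-11473, Add(147, Mul(-3, 60)))) = Mul(Rational(-829864665501, 20627525), Add(-11473, Add(147, -180))) = Mul(Rational(-829864665501, 20627525), Add(-11473, -33)) = Mul(Rational(-829864665501, 20627525), -11506) = Rational(9548422841254506, 20627525)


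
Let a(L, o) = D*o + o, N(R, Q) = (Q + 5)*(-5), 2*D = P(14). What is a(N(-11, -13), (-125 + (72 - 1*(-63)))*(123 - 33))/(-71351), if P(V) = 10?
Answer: -5400/71351 ≈ -0.075682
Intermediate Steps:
D = 5 (D = (½)*10 = 5)
N(R, Q) = -25 - 5*Q (N(R, Q) = (5 + Q)*(-5) = -25 - 5*Q)
a(L, o) = 6*o (a(L, o) = 5*o + o = 6*o)
a(N(-11, -13), (-125 + (72 - 1*(-63)))*(123 - 33))/(-71351) = (6*((-125 + (72 - 1*(-63)))*(123 - 33)))/(-71351) = (6*((-125 + (72 + 63))*90))*(-1/71351) = (6*((-125 + 135)*90))*(-1/71351) = (6*(10*90))*(-1/71351) = (6*900)*(-1/71351) = 5400*(-1/71351) = -5400/71351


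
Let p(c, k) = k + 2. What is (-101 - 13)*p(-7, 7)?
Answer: -1026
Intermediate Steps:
p(c, k) = 2 + k
(-101 - 13)*p(-7, 7) = (-101 - 13)*(2 + 7) = -114*9 = -1026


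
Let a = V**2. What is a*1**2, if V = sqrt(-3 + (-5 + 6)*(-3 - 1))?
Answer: -7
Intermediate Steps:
V = I*sqrt(7) (V = sqrt(-3 + 1*(-4)) = sqrt(-3 - 4) = sqrt(-7) = I*sqrt(7) ≈ 2.6458*I)
a = -7 (a = (I*sqrt(7))**2 = -7)
a*1**2 = -7*1**2 = -7*1 = -7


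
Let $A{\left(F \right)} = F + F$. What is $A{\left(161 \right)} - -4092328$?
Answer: $4092650$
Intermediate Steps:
$A{\left(F \right)} = 2 F$
$A{\left(161 \right)} - -4092328 = 2 \cdot 161 - -4092328 = 322 + 4092328 = 4092650$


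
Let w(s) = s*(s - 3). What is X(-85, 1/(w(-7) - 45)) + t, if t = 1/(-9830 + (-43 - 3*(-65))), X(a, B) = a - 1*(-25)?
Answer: -580681/9678 ≈ -60.000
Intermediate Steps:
w(s) = s*(-3 + s)
X(a, B) = 25 + a (X(a, B) = a + 25 = 25 + a)
t = -1/9678 (t = 1/(-9830 + (-43 + 195)) = 1/(-9830 + 152) = 1/(-9678) = -1/9678 ≈ -0.00010333)
X(-85, 1/(w(-7) - 45)) + t = (25 - 85) - 1/9678 = -60 - 1/9678 = -580681/9678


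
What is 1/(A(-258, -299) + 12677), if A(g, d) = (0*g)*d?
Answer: 1/12677 ≈ 7.8883e-5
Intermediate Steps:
A(g, d) = 0 (A(g, d) = 0*d = 0)
1/(A(-258, -299) + 12677) = 1/(0 + 12677) = 1/12677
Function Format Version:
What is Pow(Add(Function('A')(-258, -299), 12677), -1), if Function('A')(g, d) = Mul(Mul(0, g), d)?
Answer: Rational(1, 12677) ≈ 7.8883e-5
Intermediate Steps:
Function('A')(g, d) = 0 (Function('A')(g, d) = Mul(0, d) = 0)
Pow(Add(Function('A')(-258, -299), 12677), -1) = Pow(Add(0, 12677), -1) = Pow(12677, -1) = Rational(1, 12677)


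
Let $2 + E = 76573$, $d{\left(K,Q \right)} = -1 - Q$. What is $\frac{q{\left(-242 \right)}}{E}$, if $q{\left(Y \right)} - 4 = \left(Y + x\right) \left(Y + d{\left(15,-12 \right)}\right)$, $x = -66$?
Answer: $\frac{71152}{76571} \approx 0.92923$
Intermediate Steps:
$E = 76571$ ($E = -2 + 76573 = 76571$)
$q{\left(Y \right)} = 4 + \left(-66 + Y\right) \left(11 + Y\right)$ ($q{\left(Y \right)} = 4 + \left(Y - 66\right) \left(Y - -11\right) = 4 + \left(-66 + Y\right) \left(Y + \left(-1 + 12\right)\right) = 4 + \left(-66 + Y\right) \left(Y + 11\right) = 4 + \left(-66 + Y\right) \left(11 + Y\right)$)
$\frac{q{\left(-242 \right)}}{E} = \frac{-722 + \left(-242\right)^{2} - -13310}{76571} = \left(-722 + 58564 + 13310\right) \frac{1}{76571} = 71152 \cdot \frac{1}{76571} = \frac{71152}{76571}$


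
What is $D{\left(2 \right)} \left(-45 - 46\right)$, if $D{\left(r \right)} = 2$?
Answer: $-182$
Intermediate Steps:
$D{\left(2 \right)} \left(-45 - 46\right) = 2 \left(-45 - 46\right) = 2 \left(-91\right) = -182$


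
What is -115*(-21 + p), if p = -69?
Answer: 10350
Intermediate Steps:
-115*(-21 + p) = -115*(-21 - 69) = -115*(-90) = 10350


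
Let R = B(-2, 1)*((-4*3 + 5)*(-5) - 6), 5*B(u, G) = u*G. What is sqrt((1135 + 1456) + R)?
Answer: 3*sqrt(7165)/5 ≈ 50.788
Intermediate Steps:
B(u, G) = G*u/5 (B(u, G) = (u*G)/5 = (G*u)/5 = G*u/5)
R = -58/5 (R = ((1/5)*1*(-2))*((-4*3 + 5)*(-5) - 6) = -2*((-12 + 5)*(-5) - 6)/5 = -2*(-7*(-5) - 6)/5 = -2*(35 - 6)/5 = -2/5*29 = -58/5 ≈ -11.600)
sqrt((1135 + 1456) + R) = sqrt((1135 + 1456) - 58/5) = sqrt(2591 - 58/5) = sqrt(12897/5) = 3*sqrt(7165)/5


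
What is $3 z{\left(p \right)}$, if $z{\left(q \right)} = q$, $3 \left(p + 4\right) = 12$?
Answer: $0$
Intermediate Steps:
$p = 0$ ($p = -4 + \frac{1}{3} \cdot 12 = -4 + 4 = 0$)
$3 z{\left(p \right)} = 3 \cdot 0 = 0$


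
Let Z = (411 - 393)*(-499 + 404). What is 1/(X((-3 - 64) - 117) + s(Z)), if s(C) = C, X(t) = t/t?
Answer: -1/1709 ≈ -0.00058514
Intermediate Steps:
X(t) = 1
Z = -1710 (Z = 18*(-95) = -1710)
1/(X((-3 - 64) - 117) + s(Z)) = 1/(1 - 1710) = 1/(-1709) = -1/1709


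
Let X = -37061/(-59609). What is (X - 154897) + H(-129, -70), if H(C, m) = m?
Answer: -9237390842/59609 ≈ -1.5497e+5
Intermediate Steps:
X = 37061/59609 (X = -37061*(-1/59609) = 37061/59609 ≈ 0.62173)
(X - 154897) + H(-129, -70) = (37061/59609 - 154897) - 70 = -9233218212/59609 - 70 = -9237390842/59609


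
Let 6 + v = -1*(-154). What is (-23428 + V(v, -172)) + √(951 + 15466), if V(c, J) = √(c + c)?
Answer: -23428 + √16417 + 2*√74 ≈ -23283.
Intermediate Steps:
v = 148 (v = -6 - 1*(-154) = -6 + 154 = 148)
V(c, J) = √2*√c (V(c, J) = √(2*c) = √2*√c)
(-23428 + V(v, -172)) + √(951 + 15466) = (-23428 + √2*√148) + √(951 + 15466) = (-23428 + √2*(2*√37)) + √16417 = (-23428 + 2*√74) + √16417 = -23428 + √16417 + 2*√74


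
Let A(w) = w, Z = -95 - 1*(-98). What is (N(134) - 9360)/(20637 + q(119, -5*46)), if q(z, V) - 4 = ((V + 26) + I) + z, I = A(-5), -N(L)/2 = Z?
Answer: -9366/20551 ≈ -0.45574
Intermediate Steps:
Z = 3 (Z = -95 + 98 = 3)
N(L) = -6 (N(L) = -2*3 = -6)
I = -5
q(z, V) = 25 + V + z (q(z, V) = 4 + (((V + 26) - 5) + z) = 4 + (((26 + V) - 5) + z) = 4 + ((21 + V) + z) = 4 + (21 + V + z) = 25 + V + z)
(N(134) - 9360)/(20637 + q(119, -5*46)) = (-6 - 9360)/(20637 + (25 - 5*46 + 119)) = -9366/(20637 + (25 - 230 + 119)) = -9366/(20637 - 86) = -9366/20551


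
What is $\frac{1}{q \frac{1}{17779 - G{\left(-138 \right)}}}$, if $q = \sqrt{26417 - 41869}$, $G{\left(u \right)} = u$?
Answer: $- \frac{17917 i \sqrt{3863}}{7726} \approx - 144.14 i$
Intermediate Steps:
$q = 2 i \sqrt{3863}$ ($q = \sqrt{-15452} = 2 i \sqrt{3863} \approx 124.31 i$)
$\frac{1}{q \frac{1}{17779 - G{\left(-138 \right)}}} = \frac{1}{2 i \sqrt{3863} \frac{1}{17779 - -138}} = \frac{1}{2 i \sqrt{3863} \frac{1}{17779 + 138}} = \frac{1}{2 i \sqrt{3863} \cdot \frac{1}{17917}} = \frac{1}{\frac{2}{17917} i \sqrt{3863}} = - \frac{17917 i \sqrt{3863}}{7726}$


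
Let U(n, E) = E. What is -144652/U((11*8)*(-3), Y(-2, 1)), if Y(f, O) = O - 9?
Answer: 36163/2 ≈ 18082.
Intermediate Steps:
Y(f, O) = -9 + O
-144652/U((11*8)*(-3), Y(-2, 1)) = -144652/(-9 + 1) = -144652/(-8) = -144652*(-1/8) = 36163/2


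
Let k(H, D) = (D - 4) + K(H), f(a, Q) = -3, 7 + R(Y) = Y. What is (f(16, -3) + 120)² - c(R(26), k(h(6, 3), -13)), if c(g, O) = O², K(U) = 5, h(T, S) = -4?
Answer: 13545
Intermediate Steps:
R(Y) = -7 + Y
k(H, D) = 1 + D (k(H, D) = (D - 4) + 5 = (-4 + D) + 5 = 1 + D)
(f(16, -3) + 120)² - c(R(26), k(h(6, 3), -13)) = (-3 + 120)² - (1 - 13)² = 117² - 1*(-12)² = 13689 - 1*144 = 13689 - 144 = 13545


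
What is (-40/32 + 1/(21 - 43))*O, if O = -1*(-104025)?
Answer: -5929425/44 ≈ -1.3476e+5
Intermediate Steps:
O = 104025
(-40/32 + 1/(21 - 43))*O = (-40/32 + 1/(21 - 43))*104025 = (-40*1/32 + 1/(-22))*104025 = (-5/4 - 1/22)*104025 = -57/44*104025 = -5929425/44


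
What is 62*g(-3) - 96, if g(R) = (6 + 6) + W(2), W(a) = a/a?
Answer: 710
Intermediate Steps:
W(a) = 1
g(R) = 13 (g(R) = (6 + 6) + 1 = 12 + 1 = 13)
62*g(-3) - 96 = 62*13 - 96 = 806 - 96 = 710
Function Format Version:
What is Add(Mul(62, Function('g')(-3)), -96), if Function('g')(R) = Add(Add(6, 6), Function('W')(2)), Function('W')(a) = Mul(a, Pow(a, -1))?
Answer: 710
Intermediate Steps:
Function('W')(a) = 1
Function('g')(R) = 13 (Function('g')(R) = Add(Add(6, 6), 1) = Add(12, 1) = 13)
Add(Mul(62, Function('g')(-3)), -96) = Add(Mul(62, 13), -96) = Add(806, -96) = 710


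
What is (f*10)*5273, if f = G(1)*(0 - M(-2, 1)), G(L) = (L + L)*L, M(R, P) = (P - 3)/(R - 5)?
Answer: -210920/7 ≈ -30131.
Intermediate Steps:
M(R, P) = (-3 + P)/(-5 + R)
G(L) = 2*L² (G(L) = (2*L)*L = 2*L²)
f = -4/7 (f = (2*1²)*(0 - (-3 + 1)/(-5 - 2)) = (2*1)*(0 - (-2)/(-7)) = 2*(0 - (-1)*(-2)/7) = 2*(0 - 1*2/7) = 2*(0 - 2/7) = 2*(-2/7) = -4/7 ≈ -0.57143)
(f*10)*5273 = -4/7*10*5273 = -40/7*5273 = -210920/7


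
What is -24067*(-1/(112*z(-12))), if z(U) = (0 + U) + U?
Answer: -24067/2688 ≈ -8.9535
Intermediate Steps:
z(U) = 2*U (z(U) = U + U = 2*U)
-24067*(-1/(112*z(-12))) = -24067/((-224*(-12))) = -24067/((-112*(-24))) = -24067/2688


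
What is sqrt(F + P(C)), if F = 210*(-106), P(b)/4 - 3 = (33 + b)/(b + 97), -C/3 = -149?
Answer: 2*I*sqrt(1607163)/17 ≈ 149.15*I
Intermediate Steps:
C = 447 (C = -3*(-149) = 447)
P(b) = 12 + 4*(33 + b)/(97 + b) (P(b) = 12 + 4*((33 + b)/(b + 97)) = 12 + 4*((33 + b)/(97 + b)) = 12 + 4*(33 + b)/(97 + b))
F = -22260
sqrt(F + P(C)) = sqrt(-22260 + 16*(81 + 447)/(97 + 447)) = sqrt(-22260 + 16*528/544) = sqrt(-22260 + 16*(1/544)*528) = sqrt(-22260 + 264/17) = sqrt(-378156/17) = 2*I*sqrt(1607163)/17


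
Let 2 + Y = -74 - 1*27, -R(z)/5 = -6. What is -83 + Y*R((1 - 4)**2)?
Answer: -3173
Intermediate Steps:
R(z) = 30 (R(z) = -5*(-6) = 30)
Y = -103 (Y = -2 + (-74 - 1*27) = -2 + (-74 - 27) = -2 - 101 = -103)
-83 + Y*R((1 - 4)**2) = -83 - 103*30 = -83 - 3090 = -3173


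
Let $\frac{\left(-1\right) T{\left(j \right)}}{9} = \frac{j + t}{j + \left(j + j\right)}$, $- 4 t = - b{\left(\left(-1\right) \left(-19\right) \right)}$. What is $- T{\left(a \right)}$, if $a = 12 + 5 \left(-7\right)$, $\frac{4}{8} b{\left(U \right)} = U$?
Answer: $\frac{81}{46} \approx 1.7609$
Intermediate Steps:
$b{\left(U \right)} = 2 U$
$a = -23$ ($a = 12 - 35 = -23$)
$t = \frac{19}{2}$ ($t = - \frac{\left(-1\right) 2 \left(\left(-1\right) \left(-19\right)\right)}{4} = - \frac{\left(-1\right) 2 \cdot 19}{4} = - \frac{\left(-1\right) 38}{4} = \left(- \frac{1}{4}\right) \left(-38\right) = \frac{19}{2} \approx 9.5$)
$T{\left(j \right)} = - \frac{3 \left(\frac{19}{2} + j\right)}{j}$ ($T{\left(j \right)} = - 9 \frac{j + \frac{19}{2}}{j + \left(j + j\right)} = - 9 \frac{\frac{19}{2} + j}{j + 2 j} = - 9 \frac{\frac{19}{2} + j}{3 j} = - \frac{3 \left(\frac{19}{2} + j\right)}{j}$)
$- T{\left(a \right)} = - (-3 - \frac{57}{2 \left(-23\right)}) = - (-3 - - \frac{57}{46}) = - (-3 + \frac{57}{46}) = \left(-1\right) \left(- \frac{81}{46}\right) = \frac{81}{46}$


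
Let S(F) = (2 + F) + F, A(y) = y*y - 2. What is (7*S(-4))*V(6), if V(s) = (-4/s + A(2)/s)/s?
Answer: 7/3 ≈ 2.3333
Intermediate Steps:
A(y) = -2 + y² (A(y) = y² - 2 = -2 + y²)
S(F) = 2 + 2*F
V(s) = -2/s² (V(s) = (-4/s + (-2 + 2²)/s)/s = (-4/s + (-2 + 4)/s)/s = (-4/s + 2/s)/s = (-2/s)/s = -2/s²)
(7*S(-4))*V(6) = (7*(2 + 2*(-4)))*(-2/6²) = (7*(2 - 8))*(-2*1/36) = (7*(-6))*(-1/18) = -42*(-1/18) = 7/3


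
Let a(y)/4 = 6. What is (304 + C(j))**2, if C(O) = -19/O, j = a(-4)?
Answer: 52954729/576 ≈ 91935.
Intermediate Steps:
a(y) = 24 (a(y) = 4*6 = 24)
j = 24
(304 + C(j))**2 = (304 - 19/24)**2 = (7277/24)**2 = 52954729/576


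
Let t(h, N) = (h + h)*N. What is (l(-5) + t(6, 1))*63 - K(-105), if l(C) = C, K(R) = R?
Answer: 546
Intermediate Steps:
t(h, N) = 2*N*h (t(h, N) = (2*h)*N = 2*N*h)
(l(-5) + t(6, 1))*63 - K(-105) = (-5 + 2*1*6)*63 - 1*(-105) = (-5 + 12)*63 + 105 = 7*63 + 105 = 441 + 105 = 546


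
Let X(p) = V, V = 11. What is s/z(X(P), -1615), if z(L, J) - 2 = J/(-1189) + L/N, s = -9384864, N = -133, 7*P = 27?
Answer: -742047119184/258995 ≈ -2.8651e+6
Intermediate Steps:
P = 27/7 (P = (⅐)*27 = 27/7 ≈ 3.8571)
X(p) = 11
z(L, J) = 2 - L/133 - J/1189 (z(L, J) = 2 + (J/(-1189) + L/(-133)) = 2 + (J*(-1/1189) + L*(-1/133)) = 2 + (-J/1189 - L/133) = 2 + (-L/133 - J/1189) = 2 - L/133 - J/1189)
s/z(X(P), -1615) = -9384864/(2 - 1/133*11 - 1/1189*(-1615)) = -9384864/(2 - 11/133 + 1615/1189) = -9384864/517990/158137 = -9384864*158137/517990 = -742047119184/258995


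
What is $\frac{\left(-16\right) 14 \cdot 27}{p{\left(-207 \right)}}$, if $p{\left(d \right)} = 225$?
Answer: $- \frac{672}{25} \approx -26.88$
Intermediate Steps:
$\frac{\left(-16\right) 14 \cdot 27}{p{\left(-207 \right)}} = \frac{\left(-16\right) 14 \cdot 27}{225} = \left(-224\right) 27 \cdot \frac{1}{225} = \left(-6048\right) \frac{1}{225} = - \frac{672}{25}$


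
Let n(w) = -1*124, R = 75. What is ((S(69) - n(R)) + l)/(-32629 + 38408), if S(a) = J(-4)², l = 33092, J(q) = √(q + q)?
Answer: 33208/5779 ≈ 5.7463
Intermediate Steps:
J(q) = √2*√q (J(q) = √(2*q) = √2*√q)
S(a) = -8 (S(a) = (√2*√(-4))² = (√2*(2*I))² = (2*I*√2)² = -8)
n(w) = -124
((S(69) - n(R)) + l)/(-32629 + 38408) = ((-8 - 1*(-124)) + 33092)/(-32629 + 38408) = ((-8 + 124) + 33092)/5779 = (116 + 33092)*(1/5779) = 33208*(1/5779) = 33208/5779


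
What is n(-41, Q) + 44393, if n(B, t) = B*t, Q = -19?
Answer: 45172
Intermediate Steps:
n(-41, Q) + 44393 = -41*(-19) + 44393 = 779 + 44393 = 45172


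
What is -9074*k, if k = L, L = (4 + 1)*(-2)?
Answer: 90740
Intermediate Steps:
L = -10 (L = 5*(-2) = -10)
k = -10
-9074*k = -9074*(-10) = 90740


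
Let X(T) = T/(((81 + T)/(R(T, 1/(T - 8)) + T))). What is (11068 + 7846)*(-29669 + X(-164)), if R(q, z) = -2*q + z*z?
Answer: -170357706078595/306934 ≈ -5.5503e+8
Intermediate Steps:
R(q, z) = z² - 2*q (R(q, z) = -2*q + z² = z² - 2*q)
X(T) = T*((-8 + T)⁻² - T)/(81 + T) (X(T) = T/(((81 + T)/(((1/(T - 8))² - 2*T) + T))) = T/(((81 + T)/(((1/(-8 + T))² - 2*T) + T))) = T/(((81 + T)/(((-8 + T)⁻² - 2*T) + T))) = T/(((81 + T)/((-8 + T)⁻² - T))) = T*(((-8 + T)⁻² - T)/(81 + T)) = T*((-8 + T)⁻² - T)/(81 + T))
(11068 + 7846)*(-29669 + X(-164)) = (11068 + 7846)*(-29669 - 1*(-164)*(-1 - 164*(-8 - 164)²)/((-8 - 164)²*(81 - 164))) = 18914*(-29669 - 1*(-164)*(-1 - 164*(-172)²)/((-172)²*(-83))) = 18914*(-29669 - 1*(-164)*1/29584*(-1/83)*(-1 - 164*29584)) = 18914*(-29669 - 1*(-164)*1/29584*(-1/83)*(-1 - 4851776)) = 18914*(-29669 - 1*(-164)*1/29584*(-1/83)*(-4851777)) = 18914*(-29669 + 198922857/613868) = 18914*(-18013926835/613868) = -170357706078595/306934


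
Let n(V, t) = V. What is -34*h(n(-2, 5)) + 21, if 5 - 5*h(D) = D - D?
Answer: -13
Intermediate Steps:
h(D) = 1 (h(D) = 1 - (D - D)/5 = 1 - 1/5*0 = 1 + 0 = 1)
-34*h(n(-2, 5)) + 21 = -34*1 + 21 = -34 + 21 = -13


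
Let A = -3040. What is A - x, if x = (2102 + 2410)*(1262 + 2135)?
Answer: -15330304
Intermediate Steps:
x = 15327264 (x = 4512*3397 = 15327264)
A - x = -3040 - 1*15327264 = -3040 - 15327264 = -15330304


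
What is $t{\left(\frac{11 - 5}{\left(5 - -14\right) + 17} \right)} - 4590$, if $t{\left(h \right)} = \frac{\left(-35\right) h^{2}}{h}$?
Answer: $- \frac{27575}{6} \approx -4595.8$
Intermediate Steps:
$t{\left(h \right)} = - 35 h$
$t{\left(\frac{11 - 5}{\left(5 - -14\right) + 17} \right)} - 4590 = - 35 \frac{11 - 5}{\left(5 - -14\right) + 17} - 4590 = - 35 \frac{6}{\left(5 + 14\right) + 17} - 4590 = - 35 \frac{6}{19 + 17} - 4590 = - 35 \cdot \frac{6}{36} - 4590 = - 35 \cdot 6 \cdot \frac{1}{36} - 4590 = \left(-35\right) \frac{1}{6} - 4590 = - \frac{35}{6} - 4590 = - \frac{27575}{6}$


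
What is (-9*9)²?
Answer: 6561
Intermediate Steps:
(-9*9)² = (-81)² = 6561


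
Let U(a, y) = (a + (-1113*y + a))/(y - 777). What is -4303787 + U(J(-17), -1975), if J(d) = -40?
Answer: -11846219919/2752 ≈ -4.3046e+6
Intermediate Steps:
U(a, y) = (-1113*y + 2*a)/(-777 + y) (U(a, y) = (a + (a - 1113*y))/(-777 + y) = (-1113*y + 2*a)/(-777 + y))
-4303787 + U(J(-17), -1975) = -4303787 + (-1113*(-1975) + 2*(-40))/(-777 - 1975) = -4303787 + (2198175 - 80)/(-2752) = -4303787 - 1/2752*2198095 = -4303787 - 2198095/2752 = -11846219919/2752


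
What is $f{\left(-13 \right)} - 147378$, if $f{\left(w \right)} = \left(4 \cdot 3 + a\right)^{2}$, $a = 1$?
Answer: $-147209$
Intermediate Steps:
$f{\left(w \right)} = 169$ ($f{\left(w \right)} = \left(4 \cdot 3 + 1\right)^{2} = \left(12 + 1\right)^{2} = 13^{2} = 169$)
$f{\left(-13 \right)} - 147378 = 169 - 147378 = -147209$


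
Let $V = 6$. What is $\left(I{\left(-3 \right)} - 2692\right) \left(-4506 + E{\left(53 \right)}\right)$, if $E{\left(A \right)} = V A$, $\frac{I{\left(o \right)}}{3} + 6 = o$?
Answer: $11387172$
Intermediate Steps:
$I{\left(o \right)} = -18 + 3 o$
$E{\left(A \right)} = 6 A$
$\left(I{\left(-3 \right)} - 2692\right) \left(-4506 + E{\left(53 \right)}\right) = \left(\left(-18 + 3 \left(-3\right)\right) - 2692\right) \left(-4506 + 6 \cdot 53\right) = \left(\left(-18 - 9\right) - 2692\right) \left(-4506 + 318\right) = \left(-27 - 2692\right) \left(-4188\right) = \left(-2719\right) \left(-4188\right) = 11387172$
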